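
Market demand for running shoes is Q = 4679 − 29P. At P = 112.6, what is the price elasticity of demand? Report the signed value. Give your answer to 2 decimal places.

At P = 112.6, Q = 1413.600.
dQ/dP = −29.
ε = (dQ/dP)(P/Q) = (-29)(112.6/1413.600).

-2.31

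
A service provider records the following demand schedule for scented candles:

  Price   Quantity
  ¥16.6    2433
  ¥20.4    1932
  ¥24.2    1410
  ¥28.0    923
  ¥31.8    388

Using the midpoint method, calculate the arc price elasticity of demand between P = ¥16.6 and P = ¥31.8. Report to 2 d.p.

-2.31

At P = 16.6, Q = 2433; at P = 31.8, Q = 388.
ΔQ = -2045, ΔP = 15.2. Midpoints: P̄ = 24.20, Q̄ = 1410.5.
ε = (ΔQ/ΔP)(P̄/Q̄) = (-2045/15.2)(24.20/1410.5).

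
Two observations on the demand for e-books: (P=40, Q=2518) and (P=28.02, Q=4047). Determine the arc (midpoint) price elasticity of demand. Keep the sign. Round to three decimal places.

-1.322

ΔQ = 4047 − 2518 = 1529; ΔP = 28.02 − 40 = -11.98.
Midpoints: P̄ = 34.01, Q̄ = 3282.5.
ε = (ΔQ/ΔP)(P̄/Q̄) = (1529/-11.98)(34.01/3282.5).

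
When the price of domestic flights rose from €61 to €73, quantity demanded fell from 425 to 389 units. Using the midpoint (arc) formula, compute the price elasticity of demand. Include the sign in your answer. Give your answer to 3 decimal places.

-0.494

ΔQ = 389 − 425 = -36; ΔP = 73 − 61 = 12.
Midpoints: P̄ = 67.00, Q̄ = 407.0.
ε = (ΔQ/ΔP)(P̄/Q̄) = (-36/12)(67.00/407.0).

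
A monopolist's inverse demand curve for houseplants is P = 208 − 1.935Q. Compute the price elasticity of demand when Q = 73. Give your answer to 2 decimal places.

At Q = 73, P = 208 − 1.935(73) = 66.75.
dP/dQ = −1.935, so dQ/dP = 1/(−1.935) = -0.517.
ε = (dQ/dP)(P/Q) = (-0.517)(66.75/73).

-0.47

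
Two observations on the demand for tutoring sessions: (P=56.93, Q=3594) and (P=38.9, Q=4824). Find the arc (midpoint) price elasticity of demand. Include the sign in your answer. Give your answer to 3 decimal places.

ΔQ = 4824 − 3594 = 1230; ΔP = 38.9 − 56.93 = -18.03.
Midpoints: P̄ = 47.91, Q̄ = 4209.0.
ε = (ΔQ/ΔP)(P̄/Q̄) = (1230/-18.03)(47.91/4209.0).

-0.777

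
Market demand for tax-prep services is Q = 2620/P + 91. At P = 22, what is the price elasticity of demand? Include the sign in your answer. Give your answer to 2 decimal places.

-0.57

At P = 22, Q = 210.091.
dQ/dP = −2620/P² = -5.413.
ε = (dQ/dP)(P/Q) = (-5.413)(22/210.091).
|ε| < 1, so demand is inelastic at this price.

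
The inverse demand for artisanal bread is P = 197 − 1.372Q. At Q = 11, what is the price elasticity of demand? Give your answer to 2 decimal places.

-12.05

At Q = 11, P = 197 − 1.372(11) = 181.91.
dP/dQ = −1.372, so dQ/dP = 1/(−1.372) = -0.729.
ε = (dQ/dP)(P/Q) = (-0.729)(181.91/11).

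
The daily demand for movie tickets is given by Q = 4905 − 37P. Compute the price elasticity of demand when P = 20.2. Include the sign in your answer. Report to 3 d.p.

At P = 20.2, Q = 4157.600.
dQ/dP = −37.
ε = (dQ/dP)(P/Q) = (-37)(20.2/4157.600).

-0.180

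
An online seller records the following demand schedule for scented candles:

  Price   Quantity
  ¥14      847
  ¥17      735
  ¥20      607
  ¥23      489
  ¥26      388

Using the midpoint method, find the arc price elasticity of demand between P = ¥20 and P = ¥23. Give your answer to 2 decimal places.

-1.54

At P = 20, Q = 607; at P = 23, Q = 489.
ΔQ = -118, ΔP = 3. Midpoints: P̄ = 21.50, Q̄ = 548.0.
ε = (ΔQ/ΔP)(P̄/Q̄) = (-118/3)(21.50/548.0).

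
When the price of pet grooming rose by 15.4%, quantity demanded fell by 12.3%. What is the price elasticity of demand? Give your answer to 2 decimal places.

ε = %ΔQ / %ΔP = (-12.3)/(15.4) = -0.799.

-0.80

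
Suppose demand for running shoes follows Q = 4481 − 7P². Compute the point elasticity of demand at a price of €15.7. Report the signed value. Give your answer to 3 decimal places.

At P = 15.7, Q = 2755.570.
dQ/dP = −14P = -219.800.
ε = (dQ/dP)(P/Q) = (-219.800)(15.7/2755.570).

-1.252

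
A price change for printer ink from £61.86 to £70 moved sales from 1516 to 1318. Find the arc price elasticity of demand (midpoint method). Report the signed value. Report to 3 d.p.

-1.132

ΔQ = 1318 − 1516 = -198; ΔP = 70 − 61.86 = 8.14.
Midpoints: P̄ = 65.93, Q̄ = 1417.0.
ε = (ΔQ/ΔP)(P̄/Q̄) = (-198/8.14)(65.93/1417.0).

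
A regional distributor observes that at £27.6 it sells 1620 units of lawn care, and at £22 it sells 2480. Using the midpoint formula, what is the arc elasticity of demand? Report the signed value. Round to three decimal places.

ΔQ = 2480 − 1620 = 860; ΔP = 22 − 27.6 = -5.6.
Midpoints: P̄ = 24.80, Q̄ = 2050.0.
ε = (ΔQ/ΔP)(P̄/Q̄) = (860/-5.6)(24.80/2050.0).

-1.858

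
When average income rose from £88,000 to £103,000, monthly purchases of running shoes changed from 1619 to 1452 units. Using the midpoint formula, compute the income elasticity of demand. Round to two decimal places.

ΔQ = -167, ΔI = 15000. Midpoints: Ī = 95,500, Q̄ = 1535.5.
ε_I = (ΔQ/ΔI)(Ī/Q̄) = (-167/15000)(95500/1535.5).

-0.69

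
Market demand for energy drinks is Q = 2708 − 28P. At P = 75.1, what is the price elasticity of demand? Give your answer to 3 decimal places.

At P = 75.1, Q = 605.200.
dQ/dP = −28.
ε = (dQ/dP)(P/Q) = (-28)(75.1/605.200).

-3.475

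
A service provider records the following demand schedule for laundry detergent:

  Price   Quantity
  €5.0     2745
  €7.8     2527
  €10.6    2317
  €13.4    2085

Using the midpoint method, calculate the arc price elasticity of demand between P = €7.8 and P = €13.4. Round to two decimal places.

At P = 7.8, Q = 2527; at P = 13.4, Q = 2085.
ΔQ = -442, ΔP = 5.6. Midpoints: P̄ = 10.60, Q̄ = 2306.0.
ε = (ΔQ/ΔP)(P̄/Q̄) = (-442/5.6)(10.60/2306.0).

-0.36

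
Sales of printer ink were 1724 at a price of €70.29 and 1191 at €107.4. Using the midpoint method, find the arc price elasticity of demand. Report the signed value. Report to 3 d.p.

-0.876

ΔQ = 1191 − 1724 = -533; ΔP = 107.4 − 70.29 = 37.11.
Midpoints: P̄ = 88.84, Q̄ = 1457.5.
ε = (ΔQ/ΔP)(P̄/Q̄) = (-533/37.11)(88.84/1457.5).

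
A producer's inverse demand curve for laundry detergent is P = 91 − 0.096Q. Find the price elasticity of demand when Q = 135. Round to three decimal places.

At Q = 135, P = 91 − 0.096(135) = 78.04.
dP/dQ = −0.096, so dQ/dP = 1/(−0.096) = -10.417.
ε = (dQ/dP)(P/Q) = (-10.417)(78.04/135).

-6.022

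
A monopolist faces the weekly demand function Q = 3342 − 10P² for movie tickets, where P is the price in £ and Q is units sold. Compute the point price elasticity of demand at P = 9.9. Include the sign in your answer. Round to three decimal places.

At P = 9.9, Q = 2361.900.
dQ/dP = −20P = -198.
ε = (dQ/dP)(P/Q) = (-198)(9.9/2361.900).
|ε| < 1, so demand is inelastic at this price.

-0.830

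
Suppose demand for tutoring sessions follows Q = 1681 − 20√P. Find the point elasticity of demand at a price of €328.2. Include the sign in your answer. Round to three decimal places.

At P = 328.2, Q = 1318.674.
dQ/dP = −20/(2√P) = -0.552.
ε = (dQ/dP)(P/Q) = (-0.552)(328.2/1318.674).

-0.137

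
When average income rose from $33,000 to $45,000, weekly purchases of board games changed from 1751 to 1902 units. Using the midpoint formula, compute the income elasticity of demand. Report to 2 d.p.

ΔQ = 151, ΔI = 12000. Midpoints: Ī = 39,000, Q̄ = 1826.5.
ε_I = (ΔQ/ΔI)(Ī/Q̄) = (151/12000)(39000/1826.5).

0.27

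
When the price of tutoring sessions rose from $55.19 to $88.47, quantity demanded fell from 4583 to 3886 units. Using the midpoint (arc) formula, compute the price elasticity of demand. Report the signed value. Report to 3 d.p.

-0.355

ΔQ = 3886 − 4583 = -697; ΔP = 88.47 − 55.19 = 33.28.
Midpoints: P̄ = 71.83, Q̄ = 4234.5.
ε = (ΔQ/ΔP)(P̄/Q̄) = (-697/33.28)(71.83/4234.5).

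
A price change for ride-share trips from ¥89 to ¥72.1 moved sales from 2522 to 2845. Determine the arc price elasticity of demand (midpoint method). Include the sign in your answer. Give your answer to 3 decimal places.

-0.574

ΔQ = 2845 − 2522 = 323; ΔP = 72.1 − 89 = -16.9.
Midpoints: P̄ = 80.55, Q̄ = 2683.5.
ε = (ΔQ/ΔP)(P̄/Q̄) = (323/-16.9)(80.55/2683.5).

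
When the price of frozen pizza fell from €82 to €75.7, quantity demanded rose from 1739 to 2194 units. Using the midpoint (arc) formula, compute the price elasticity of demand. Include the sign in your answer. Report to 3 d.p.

ΔQ = 2194 − 1739 = 455; ΔP = 75.7 − 82 = -6.3.
Midpoints: P̄ = 78.85, Q̄ = 1966.5.
ε = (ΔQ/ΔP)(P̄/Q̄) = (455/-6.3)(78.85/1966.5).

-2.896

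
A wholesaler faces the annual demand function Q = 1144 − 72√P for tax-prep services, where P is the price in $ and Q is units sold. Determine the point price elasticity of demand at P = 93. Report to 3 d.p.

-0.772

At P = 93, Q = 449.657.
dQ/dP = −72/(2√P) = -3.733.
ε = (dQ/dP)(P/Q) = (-3.733)(93/449.657).
|ε| < 1, so demand is inelastic at this price.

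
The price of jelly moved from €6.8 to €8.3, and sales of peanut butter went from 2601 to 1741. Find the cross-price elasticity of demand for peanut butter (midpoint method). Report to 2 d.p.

-1.99

ΔQ_x = 1741 − 2601 = -860; ΔP_y = 8.3 − 6.8 = 1.5.
Midpoints: P̄_y = 7.55, Q̄_x = 2171.0.
ε_xy = (ΔQ_x/ΔP_y)(P̄_y/Q̄_x) = (-860/1.5)(7.55/2171.0).
ε_xy < 0, so the goods are complements.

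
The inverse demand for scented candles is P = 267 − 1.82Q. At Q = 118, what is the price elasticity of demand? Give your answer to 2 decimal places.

At Q = 118, P = 267 − 1.82(118) = 52.24.
dP/dQ = −1.82, so dQ/dP = 1/(−1.82) = -0.549.
ε = (dQ/dP)(P/Q) = (-0.549)(52.24/118).

-0.24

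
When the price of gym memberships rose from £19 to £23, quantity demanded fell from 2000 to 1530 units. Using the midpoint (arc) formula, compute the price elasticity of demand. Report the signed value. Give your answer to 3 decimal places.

ΔQ = 1530 − 2000 = -470; ΔP = 23 − 19 = 4.
Midpoints: P̄ = 21.00, Q̄ = 1765.0.
ε = (ΔQ/ΔP)(P̄/Q̄) = (-470/4)(21.00/1765.0).

-1.398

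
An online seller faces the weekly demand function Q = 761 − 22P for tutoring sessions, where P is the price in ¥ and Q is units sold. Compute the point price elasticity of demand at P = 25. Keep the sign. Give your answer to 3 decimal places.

-2.607

At P = 25, Q = 211.
dQ/dP = −22.
ε = (dQ/dP)(P/Q) = (-22)(25/211).
|ε| > 1, so demand is elastic at this price.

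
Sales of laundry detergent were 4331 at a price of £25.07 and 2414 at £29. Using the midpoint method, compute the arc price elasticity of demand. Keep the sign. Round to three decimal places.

ΔQ = 2414 − 4331 = -1917; ΔP = 29 − 25.07 = 3.93.
Midpoints: P̄ = 27.04, Q̄ = 3372.5.
ε = (ΔQ/ΔP)(P̄/Q̄) = (-1917/3.93)(27.04/3372.5).

-3.910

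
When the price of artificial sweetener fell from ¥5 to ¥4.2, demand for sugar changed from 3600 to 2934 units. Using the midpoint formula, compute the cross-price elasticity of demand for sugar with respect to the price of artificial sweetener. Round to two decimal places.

ΔQ_x = 2934 − 3600 = -666; ΔP_y = 4.2 − 5 = -0.8.
Midpoints: P̄_y = 4.60, Q̄_x = 3267.0.
ε_xy = (ΔQ_x/ΔP_y)(P̄_y/Q̄_x) = (-666/-0.8)(4.60/3267.0).

1.17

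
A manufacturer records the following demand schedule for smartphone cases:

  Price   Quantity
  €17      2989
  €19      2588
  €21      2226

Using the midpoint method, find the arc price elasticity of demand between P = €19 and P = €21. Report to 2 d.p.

-1.50

At P = 19, Q = 2588; at P = 21, Q = 2226.
ΔQ = -362, ΔP = 2. Midpoints: P̄ = 20.00, Q̄ = 2407.0.
ε = (ΔQ/ΔP)(P̄/Q̄) = (-362/2)(20.00/2407.0).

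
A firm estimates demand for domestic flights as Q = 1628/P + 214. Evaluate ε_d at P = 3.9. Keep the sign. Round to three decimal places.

-0.661

At P = 3.9, Q = 631.436.
dQ/dP = −1628/P² = -107.035.
ε = (dQ/dP)(P/Q) = (-107.035)(3.9/631.436).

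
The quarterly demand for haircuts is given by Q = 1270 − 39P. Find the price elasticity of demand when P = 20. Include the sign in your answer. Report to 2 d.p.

-1.59

At P = 20, Q = 490.
dQ/dP = −39.
ε = (dQ/dP)(P/Q) = (-39)(20/490).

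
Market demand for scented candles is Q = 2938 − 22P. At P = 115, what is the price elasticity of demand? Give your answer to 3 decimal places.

At P = 115, Q = 408.
dQ/dP = −22.
ε = (dQ/dP)(P/Q) = (-22)(115/408).

-6.201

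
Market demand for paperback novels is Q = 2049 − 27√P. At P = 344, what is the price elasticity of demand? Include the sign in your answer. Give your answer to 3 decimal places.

-0.162

At P = 344, Q = 1548.225.
dQ/dP = −27/(2√P) = -0.728.
ε = (dQ/dP)(P/Q) = (-0.728)(344/1548.225).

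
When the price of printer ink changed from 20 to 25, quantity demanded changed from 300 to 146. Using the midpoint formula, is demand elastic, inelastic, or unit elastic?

Arc ε ≈ -3.108.
|ε| = 3.11 > 1.

elastic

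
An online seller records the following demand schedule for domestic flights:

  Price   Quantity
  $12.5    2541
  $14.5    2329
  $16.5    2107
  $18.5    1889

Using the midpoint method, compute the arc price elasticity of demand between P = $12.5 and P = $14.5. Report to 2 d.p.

-0.59

At P = 12.5, Q = 2541; at P = 14.5, Q = 2329.
ΔQ = -212, ΔP = 2.0. Midpoints: P̄ = 13.50, Q̄ = 2435.0.
ε = (ΔQ/ΔP)(P̄/Q̄) = (-212/2.0)(13.50/2435.0).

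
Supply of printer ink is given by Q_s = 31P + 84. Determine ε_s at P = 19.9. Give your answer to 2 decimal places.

At P = 19.9, Q_s = 700.90.
dQ_s/dP = 31.
ε_s = (dQ_s/dP)(P/Q_s) = (31)(19.9/700.90).

0.88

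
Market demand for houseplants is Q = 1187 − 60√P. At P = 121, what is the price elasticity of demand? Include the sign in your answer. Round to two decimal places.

-0.63

At P = 121, Q = 527.
dQ/dP = −60/(2√P) = -2.727.
ε = (dQ/dP)(P/Q) = (-2.727)(121/527).
|ε| < 1, so demand is inelastic at this price.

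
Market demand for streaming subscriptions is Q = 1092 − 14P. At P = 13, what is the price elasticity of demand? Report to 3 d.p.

At P = 13, Q = 910.
dQ/dP = −14.
ε = (dQ/dP)(P/Q) = (-14)(13/910).
|ε| < 1, so demand is inelastic at this price.

-0.200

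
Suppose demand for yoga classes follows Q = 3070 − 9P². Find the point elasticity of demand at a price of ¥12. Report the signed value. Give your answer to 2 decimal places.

-1.46

At P = 12, Q = 1774.
dQ/dP = −18P = -216.
ε = (dQ/dP)(P/Q) = (-216)(12/1774).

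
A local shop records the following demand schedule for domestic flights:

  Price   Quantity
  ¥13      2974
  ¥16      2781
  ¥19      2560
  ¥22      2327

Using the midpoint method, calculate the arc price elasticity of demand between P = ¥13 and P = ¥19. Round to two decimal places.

At P = 13, Q = 2974; at P = 19, Q = 2560.
ΔQ = -414, ΔP = 6. Midpoints: P̄ = 16.00, Q̄ = 2767.0.
ε = (ΔQ/ΔP)(P̄/Q̄) = (-414/6)(16.00/2767.0).

-0.40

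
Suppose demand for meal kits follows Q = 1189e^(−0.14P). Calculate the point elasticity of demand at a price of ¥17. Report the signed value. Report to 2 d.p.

At P = 17, Q = 110.043.
dQ/dP = −0.14·1189e^(−0.14P) = −0.14Q = -15.406.
ε = (dQ/dP)(P/Q) = (-15.406)(17/110.043).

-2.38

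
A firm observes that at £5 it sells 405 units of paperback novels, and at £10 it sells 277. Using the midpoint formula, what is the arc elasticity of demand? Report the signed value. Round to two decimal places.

-0.56

ΔQ = 277 − 405 = -128; ΔP = 10 − 5 = 5.
Midpoints: P̄ = 7.50, Q̄ = 341.0.
ε = (ΔQ/ΔP)(P̄/Q̄) = (-128/5)(7.50/341.0).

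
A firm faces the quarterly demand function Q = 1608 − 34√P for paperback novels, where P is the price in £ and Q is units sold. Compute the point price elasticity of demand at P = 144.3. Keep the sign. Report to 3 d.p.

-0.170

At P = 144.3, Q = 1199.575.
dQ/dP = −34/(2√P) = -1.415.
ε = (dQ/dP)(P/Q) = (-1.415)(144.3/1199.575).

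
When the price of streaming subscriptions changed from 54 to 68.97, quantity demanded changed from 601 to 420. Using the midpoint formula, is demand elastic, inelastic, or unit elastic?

elastic

Arc ε ≈ -1.456.
|ε| = 1.46 > 1.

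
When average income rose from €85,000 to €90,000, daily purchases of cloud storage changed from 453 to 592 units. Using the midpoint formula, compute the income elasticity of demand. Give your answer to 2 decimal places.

4.66

ΔQ = 139, ΔI = 5000. Midpoints: Ī = 87,500, Q̄ = 522.5.
ε_I = (ΔQ/ΔI)(Ī/Q̄) = (139/5000)(87500/522.5).
ε_I > 0, so the good is normal.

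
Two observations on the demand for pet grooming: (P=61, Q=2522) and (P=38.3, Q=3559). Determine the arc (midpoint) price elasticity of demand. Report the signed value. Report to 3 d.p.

ΔQ = 3559 − 2522 = 1037; ΔP = 38.3 − 61 = -22.7.
Midpoints: P̄ = 49.65, Q̄ = 3040.5.
ε = (ΔQ/ΔP)(P̄/Q̄) = (1037/-22.7)(49.65/3040.5).

-0.746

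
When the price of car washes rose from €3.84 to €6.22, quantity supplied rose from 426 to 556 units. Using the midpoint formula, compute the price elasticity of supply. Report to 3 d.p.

ΔQ = 556 − 426 = 130; ΔP = 6.22 − 3.84 = 2.38.
Midpoints: P̄ = 5.03, Q̄ = 491.0.
ε_s = (ΔQ/ΔP)(P̄/Q̄) = (130/2.38)(5.03/491.0).

0.560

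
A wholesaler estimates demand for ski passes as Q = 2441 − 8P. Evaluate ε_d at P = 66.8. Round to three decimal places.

-0.280

At P = 66.8, Q = 1906.600.
dQ/dP = −8.
ε = (dQ/dP)(P/Q) = (-8)(66.8/1906.600).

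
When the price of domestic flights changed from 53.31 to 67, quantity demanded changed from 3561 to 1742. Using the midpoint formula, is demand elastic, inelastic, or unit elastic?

Arc ε ≈ -3.014.
|ε| = 3.01 > 1.

elastic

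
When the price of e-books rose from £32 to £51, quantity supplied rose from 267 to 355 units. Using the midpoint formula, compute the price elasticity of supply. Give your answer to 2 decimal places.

ΔQ = 355 − 267 = 88; ΔP = 51 − 32 = 19.
Midpoints: P̄ = 41.50, Q̄ = 311.0.
ε_s = (ΔQ/ΔP)(P̄/Q̄) = (88/19)(41.50/311.0).

0.62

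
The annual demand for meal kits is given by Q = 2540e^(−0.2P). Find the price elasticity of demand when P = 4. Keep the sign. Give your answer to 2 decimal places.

-0.80

At P = 4, Q = 1141.296.
dQ/dP = −0.2·2540e^(−0.2P) = −0.2Q = -228.259.
ε = (dQ/dP)(P/Q) = (-228.259)(4/1141.296).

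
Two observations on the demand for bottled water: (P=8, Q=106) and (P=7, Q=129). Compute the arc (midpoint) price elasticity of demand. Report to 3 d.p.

ΔQ = 129 − 106 = 23; ΔP = 7 − 8 = -1.
Midpoints: P̄ = 7.50, Q̄ = 117.5.
ε = (ΔQ/ΔP)(P̄/Q̄) = (23/-1)(7.50/117.5).

-1.468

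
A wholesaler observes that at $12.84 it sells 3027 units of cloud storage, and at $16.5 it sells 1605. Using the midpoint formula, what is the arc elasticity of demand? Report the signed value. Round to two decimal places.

-2.46

ΔQ = 1605 − 3027 = -1422; ΔP = 16.5 − 12.84 = 3.66.
Midpoints: P̄ = 14.67, Q̄ = 2316.0.
ε = (ΔQ/ΔP)(P̄/Q̄) = (-1422/3.66)(14.67/2316.0).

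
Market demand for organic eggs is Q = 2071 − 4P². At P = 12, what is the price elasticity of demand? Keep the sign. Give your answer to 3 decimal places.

At P = 12, Q = 1495.
dQ/dP = −8P = -96.
ε = (dQ/dP)(P/Q) = (-96)(12/1495).

-0.771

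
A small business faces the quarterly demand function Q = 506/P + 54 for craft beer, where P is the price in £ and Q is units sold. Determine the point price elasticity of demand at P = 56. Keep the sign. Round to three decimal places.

-0.143

At P = 56, Q = 63.036.
dQ/dP = −506/P² = -0.161.
ε = (dQ/dP)(P/Q) = (-0.161)(56/63.036).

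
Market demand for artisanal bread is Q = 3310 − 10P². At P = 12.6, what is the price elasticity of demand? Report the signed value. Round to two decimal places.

-1.84

At P = 12.6, Q = 1722.400.
dQ/dP = −20P = -252.
ε = (dQ/dP)(P/Q) = (-252)(12.6/1722.400).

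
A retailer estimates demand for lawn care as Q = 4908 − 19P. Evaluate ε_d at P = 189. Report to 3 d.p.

-2.727

At P = 189, Q = 1317.
dQ/dP = −19.
ε = (dQ/dP)(P/Q) = (-19)(189/1317).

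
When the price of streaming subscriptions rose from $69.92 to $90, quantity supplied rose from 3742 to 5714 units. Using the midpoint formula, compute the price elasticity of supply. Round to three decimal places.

ΔQ = 5714 − 3742 = 1972; ΔP = 90 − 69.92 = 20.08.
Midpoints: P̄ = 79.96, Q̄ = 4728.0.
ε_s = (ΔQ/ΔP)(P̄/Q̄) = (1972/20.08)(79.96/4728.0).

1.661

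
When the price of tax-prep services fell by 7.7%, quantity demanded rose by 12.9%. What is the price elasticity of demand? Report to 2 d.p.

-1.68

ε = %ΔQ / %ΔP = (12.9)/(-7.7) = -1.675.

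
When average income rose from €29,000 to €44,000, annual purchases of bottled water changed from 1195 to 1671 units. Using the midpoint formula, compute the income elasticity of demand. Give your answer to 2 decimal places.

ΔQ = 476, ΔI = 15000. Midpoints: Ī = 36,500, Q̄ = 1433.0.
ε_I = (ΔQ/ΔI)(Ī/Q̄) = (476/15000)(36500/1433.0).
ε_I > 0, so the good is normal.

0.81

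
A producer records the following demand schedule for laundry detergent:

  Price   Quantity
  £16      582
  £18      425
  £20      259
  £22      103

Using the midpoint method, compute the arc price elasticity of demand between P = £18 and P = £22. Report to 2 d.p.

-6.10

At P = 18, Q = 425; at P = 22, Q = 103.
ΔQ = -322, ΔP = 4. Midpoints: P̄ = 20.00, Q̄ = 264.0.
ε = (ΔQ/ΔP)(P̄/Q̄) = (-322/4)(20.00/264.0).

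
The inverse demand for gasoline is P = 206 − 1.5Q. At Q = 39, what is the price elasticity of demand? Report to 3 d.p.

-2.521

At Q = 39, P = 206 − 1.5(39) = 147.50.
dP/dQ = −1.5, so dQ/dP = 1/(−1.5) = -0.667.
ε = (dQ/dP)(P/Q) = (-0.667)(147.50/39).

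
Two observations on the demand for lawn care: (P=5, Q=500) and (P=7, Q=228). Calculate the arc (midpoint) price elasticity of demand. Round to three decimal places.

-2.242

ΔQ = 228 − 500 = -272; ΔP = 7 − 5 = 2.
Midpoints: P̄ = 6.00, Q̄ = 364.0.
ε = (ΔQ/ΔP)(P̄/Q̄) = (-272/2)(6.00/364.0).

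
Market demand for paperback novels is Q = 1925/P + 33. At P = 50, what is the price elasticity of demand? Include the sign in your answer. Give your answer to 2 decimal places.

-0.54

At P = 50, Q = 71.500.
dQ/dP = −1925/P² = -0.770.
ε = (dQ/dP)(P/Q) = (-0.770)(50/71.500).
|ε| < 1, so demand is inelastic at this price.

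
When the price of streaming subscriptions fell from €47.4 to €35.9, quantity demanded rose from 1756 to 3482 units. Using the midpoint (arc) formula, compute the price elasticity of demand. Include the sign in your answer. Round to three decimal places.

-2.387

ΔQ = 3482 − 1756 = 1726; ΔP = 35.9 − 47.4 = -11.5.
Midpoints: P̄ = 41.65, Q̄ = 2619.0.
ε = (ΔQ/ΔP)(P̄/Q̄) = (1726/-11.5)(41.65/2619.0).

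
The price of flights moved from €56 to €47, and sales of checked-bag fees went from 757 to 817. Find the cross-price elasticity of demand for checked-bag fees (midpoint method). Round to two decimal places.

ΔQ_x = 817 − 757 = 60; ΔP_y = 47 − 56 = -9.
Midpoints: P̄_y = 51.50, Q̄_x = 787.0.
ε_xy = (ΔQ_x/ΔP_y)(P̄_y/Q̄_x) = (60/-9)(51.50/787.0).

-0.44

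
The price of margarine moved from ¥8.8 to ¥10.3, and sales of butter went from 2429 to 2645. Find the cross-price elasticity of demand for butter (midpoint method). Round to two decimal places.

0.54

ΔQ_x = 2645 − 2429 = 216; ΔP_y = 10.3 − 8.8 = 1.5.
Midpoints: P̄_y = 9.55, Q̄_x = 2537.0.
ε_xy = (ΔQ_x/ΔP_y)(P̄_y/Q̄_x) = (216/1.5)(9.55/2537.0).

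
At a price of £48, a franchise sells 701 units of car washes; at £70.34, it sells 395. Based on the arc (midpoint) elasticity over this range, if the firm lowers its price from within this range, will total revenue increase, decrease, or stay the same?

increase

Arc ε = (-306/22.34)(59.17/548.0) ≈ -1.479.
|ε| = 1.48 > 1, so demand is elastic. A price cut therefore raises total revenue.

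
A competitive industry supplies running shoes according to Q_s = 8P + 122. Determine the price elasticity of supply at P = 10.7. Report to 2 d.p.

0.41

At P = 10.7, Q_s = 207.60.
dQ_s/dP = 8.
ε_s = (dQ_s/dP)(P/Q_s) = (8)(10.7/207.60).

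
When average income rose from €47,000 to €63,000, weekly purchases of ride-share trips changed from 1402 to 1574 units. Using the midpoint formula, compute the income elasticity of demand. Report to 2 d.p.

ΔQ = 172, ΔI = 16000. Midpoints: Ī = 55,000, Q̄ = 1488.0.
ε_I = (ΔQ/ΔI)(Ī/Q̄) = (172/16000)(55000/1488.0).

0.40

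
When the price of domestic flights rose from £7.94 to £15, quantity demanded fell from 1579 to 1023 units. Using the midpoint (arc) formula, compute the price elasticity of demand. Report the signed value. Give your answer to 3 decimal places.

-0.694

ΔQ = 1023 − 1579 = -556; ΔP = 15 − 7.94 = 7.06.
Midpoints: P̄ = 11.47, Q̄ = 1301.0.
ε = (ΔQ/ΔP)(P̄/Q̄) = (-556/7.06)(11.47/1301.0).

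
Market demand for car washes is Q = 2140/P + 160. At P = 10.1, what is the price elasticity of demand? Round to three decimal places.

At P = 10.1, Q = 371.881.
dQ/dP = −2140/P² = -20.978.
ε = (dQ/dP)(P/Q) = (-20.978)(10.1/371.881).

-0.570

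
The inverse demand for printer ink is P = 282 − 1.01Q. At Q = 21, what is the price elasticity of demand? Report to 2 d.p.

-12.30

At Q = 21, P = 282 − 1.01(21) = 260.79.
dP/dQ = −1.01, so dQ/dP = 1/(−1.01) = -0.990.
ε = (dQ/dP)(P/Q) = (-0.990)(260.79/21).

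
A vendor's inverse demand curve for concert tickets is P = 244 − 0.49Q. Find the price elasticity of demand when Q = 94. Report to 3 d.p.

-4.297

At Q = 94, P = 244 − 0.49(94) = 197.94.
dP/dQ = −0.49, so dQ/dP = 1/(−0.49) = -2.041.
ε = (dQ/dP)(P/Q) = (-2.041)(197.94/94).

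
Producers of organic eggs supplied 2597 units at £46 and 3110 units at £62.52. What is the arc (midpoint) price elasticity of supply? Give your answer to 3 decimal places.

0.590

ΔQ = 3110 − 2597 = 513; ΔP = 62.52 − 46 = 16.52.
Midpoints: P̄ = 54.26, Q̄ = 2853.5.
ε_s = (ΔQ/ΔP)(P̄/Q̄) = (513/16.52)(54.26/2853.5).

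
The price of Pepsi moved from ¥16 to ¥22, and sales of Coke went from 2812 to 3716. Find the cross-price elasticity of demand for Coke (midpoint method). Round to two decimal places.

0.88

ΔQ_x = 3716 − 2812 = 904; ΔP_y = 22 − 16 = 6.
Midpoints: P̄_y = 19.00, Q̄_x = 3264.0.
ε_xy = (ΔQ_x/ΔP_y)(P̄_y/Q̄_x) = (904/6)(19.00/3264.0).
ε_xy > 0, so the goods are substitutes.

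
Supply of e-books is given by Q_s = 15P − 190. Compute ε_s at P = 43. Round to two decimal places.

1.42

At P = 43, Q_s = 455.
dQ_s/dP = 15.
ε_s = (dQ_s/dP)(P/Q_s) = (15)(43/455).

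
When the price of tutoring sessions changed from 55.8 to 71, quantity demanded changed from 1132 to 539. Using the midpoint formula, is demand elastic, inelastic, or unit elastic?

Arc ε ≈ -2.960.
|ε| = 2.96 > 1.

elastic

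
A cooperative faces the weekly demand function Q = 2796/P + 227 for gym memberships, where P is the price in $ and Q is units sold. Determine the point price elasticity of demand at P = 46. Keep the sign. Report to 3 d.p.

At P = 46, Q = 287.783.
dQ/dP = −2796/P² = -1.321.
ε = (dQ/dP)(P/Q) = (-1.321)(46/287.783).

-0.211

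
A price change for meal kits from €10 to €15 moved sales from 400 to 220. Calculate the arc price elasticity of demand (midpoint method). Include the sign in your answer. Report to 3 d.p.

-1.452

ΔQ = 220 − 400 = -180; ΔP = 15 − 10 = 5.
Midpoints: P̄ = 12.50, Q̄ = 310.0.
ε = (ΔQ/ΔP)(P̄/Q̄) = (-180/5)(12.50/310.0).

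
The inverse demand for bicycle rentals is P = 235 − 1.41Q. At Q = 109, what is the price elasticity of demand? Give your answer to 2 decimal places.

At Q = 109, P = 235 − 1.41(109) = 81.31.
dP/dQ = −1.41, so dQ/dP = 1/(−1.41) = -0.709.
ε = (dQ/dP)(P/Q) = (-0.709)(81.31/109).

-0.53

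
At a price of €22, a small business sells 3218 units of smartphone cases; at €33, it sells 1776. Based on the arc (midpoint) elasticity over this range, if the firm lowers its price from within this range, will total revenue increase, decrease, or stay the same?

increase

Arc ε = (-1442/11)(27.50/2497.0) ≈ -1.444.
|ε| = 1.44 > 1, so demand is elastic. A price cut therefore raises total revenue.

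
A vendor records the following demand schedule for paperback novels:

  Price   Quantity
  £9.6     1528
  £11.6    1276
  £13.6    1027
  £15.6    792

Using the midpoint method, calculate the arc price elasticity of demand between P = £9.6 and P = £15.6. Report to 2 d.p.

-1.33

At P = 9.6, Q = 1528; at P = 15.6, Q = 792.
ΔQ = -736, ΔP = 6.0. Midpoints: P̄ = 12.60, Q̄ = 1160.0.
ε = (ΔQ/ΔP)(P̄/Q̄) = (-736/6.0)(12.60/1160.0).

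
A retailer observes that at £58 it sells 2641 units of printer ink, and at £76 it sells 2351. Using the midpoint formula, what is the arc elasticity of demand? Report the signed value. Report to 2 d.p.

ΔQ = 2351 − 2641 = -290; ΔP = 76 − 58 = 18.
Midpoints: P̄ = 67.00, Q̄ = 2496.0.
ε = (ΔQ/ΔP)(P̄/Q̄) = (-290/18)(67.00/2496.0).

-0.43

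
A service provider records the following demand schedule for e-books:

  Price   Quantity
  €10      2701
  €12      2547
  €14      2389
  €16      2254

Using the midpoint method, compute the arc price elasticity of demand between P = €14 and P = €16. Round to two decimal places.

At P = 14, Q = 2389; at P = 16, Q = 2254.
ΔQ = -135, ΔP = 2. Midpoints: P̄ = 15.00, Q̄ = 2321.5.
ε = (ΔQ/ΔP)(P̄/Q̄) = (-135/2)(15.00/2321.5).

-0.44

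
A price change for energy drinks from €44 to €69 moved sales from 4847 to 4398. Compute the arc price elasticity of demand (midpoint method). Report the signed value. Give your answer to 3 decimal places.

ΔQ = 4398 − 4847 = -449; ΔP = 69 − 44 = 25.
Midpoints: P̄ = 56.50, Q̄ = 4622.5.
ε = (ΔQ/ΔP)(P̄/Q̄) = (-449/25)(56.50/4622.5).

-0.220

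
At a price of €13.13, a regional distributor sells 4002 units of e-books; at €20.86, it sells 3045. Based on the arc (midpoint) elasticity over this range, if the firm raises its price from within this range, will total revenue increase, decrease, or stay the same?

increase

Arc ε = (-957/7.73)(17.00/3523.5) ≈ -0.597.
|ε| = 0.60 < 1, so demand is inelastic. A price rise therefore raises total revenue.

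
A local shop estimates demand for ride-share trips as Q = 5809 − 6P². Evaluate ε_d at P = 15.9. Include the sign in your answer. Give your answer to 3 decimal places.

At P = 15.9, Q = 4292.140.
dQ/dP = −12P = -190.800.
ε = (dQ/dP)(P/Q) = (-190.800)(15.9/4292.140).

-0.707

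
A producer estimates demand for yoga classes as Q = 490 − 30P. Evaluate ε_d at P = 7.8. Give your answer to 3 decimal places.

At P = 7.8, Q = 256.
dQ/dP = −30.
ε = (dQ/dP)(P/Q) = (-30)(7.8/256).

-0.914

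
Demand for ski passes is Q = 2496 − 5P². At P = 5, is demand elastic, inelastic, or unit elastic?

Q = 2371, dQ/dP = -50.
ε = (dQ/dP)(P/Q) ≈ -0.105.
|ε| = 0.11 < 1.

inelastic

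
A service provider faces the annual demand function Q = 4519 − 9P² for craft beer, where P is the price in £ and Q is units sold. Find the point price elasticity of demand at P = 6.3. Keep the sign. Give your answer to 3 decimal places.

At P = 6.3, Q = 4161.790.
dQ/dP = −18P = -113.400.
ε = (dQ/dP)(P/Q) = (-113.400)(6.3/4161.790).

-0.172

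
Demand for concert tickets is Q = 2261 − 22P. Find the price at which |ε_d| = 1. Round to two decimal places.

For linear demand Q = a − bP, ε = −bP/(a − bP). |ε| = 1 when bP = a − bP, i.e. P = a/(2b).
P = 2261/(2·22) = 2261/44 = 51.3864.

51.39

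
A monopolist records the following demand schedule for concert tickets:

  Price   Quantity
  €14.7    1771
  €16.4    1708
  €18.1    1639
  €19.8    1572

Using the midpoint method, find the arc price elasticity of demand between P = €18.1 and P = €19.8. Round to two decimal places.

-0.47

At P = 18.1, Q = 1639; at P = 19.8, Q = 1572.
ΔQ = -67, ΔP = 1.7. Midpoints: P̄ = 18.95, Q̄ = 1605.5.
ε = (ΔQ/ΔP)(P̄/Q̄) = (-67/1.7)(18.95/1605.5).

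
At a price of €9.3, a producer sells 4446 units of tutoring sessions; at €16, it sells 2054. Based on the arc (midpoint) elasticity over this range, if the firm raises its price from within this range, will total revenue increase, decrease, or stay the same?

decrease

Arc ε = (-2392/6.7)(12.65/3250.0) ≈ -1.390.
|ε| = 1.39 > 1, so demand is elastic. A price rise therefore reduces total revenue.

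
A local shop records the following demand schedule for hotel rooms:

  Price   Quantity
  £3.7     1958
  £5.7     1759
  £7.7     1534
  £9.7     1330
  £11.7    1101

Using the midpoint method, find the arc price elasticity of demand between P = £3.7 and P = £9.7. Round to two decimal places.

At P = 3.7, Q = 1958; at P = 9.7, Q = 1330.
ΔQ = -628, ΔP = 6.0. Midpoints: P̄ = 6.70, Q̄ = 1644.0.
ε = (ΔQ/ΔP)(P̄/Q̄) = (-628/6.0)(6.70/1644.0).

-0.43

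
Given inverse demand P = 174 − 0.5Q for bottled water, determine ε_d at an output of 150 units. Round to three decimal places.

-1.320

At Q = 150, P = 174 − 0.5(150) = 99.00.
dP/dQ = −0.5, so dQ/dP = 1/(−0.5) = -2.000.
ε = (dQ/dP)(P/Q) = (-2.000)(99.00/150).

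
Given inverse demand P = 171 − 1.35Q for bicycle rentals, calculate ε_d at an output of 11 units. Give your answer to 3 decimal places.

At Q = 11, P = 171 − 1.35(11) = 156.15.
dP/dQ = −1.35, so dQ/dP = 1/(−1.35) = -0.741.
ε = (dQ/dP)(P/Q) = (-0.741)(156.15/11).

-10.515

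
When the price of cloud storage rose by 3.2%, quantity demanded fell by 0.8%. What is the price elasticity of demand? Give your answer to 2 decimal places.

ε = %ΔQ / %ΔP = (-0.8)/(3.2) = -0.250.

-0.25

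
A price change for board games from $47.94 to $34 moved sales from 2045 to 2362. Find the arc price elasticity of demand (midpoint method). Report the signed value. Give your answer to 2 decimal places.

ΔQ = 2362 − 2045 = 317; ΔP = 34 − 47.94 = -13.94.
Midpoints: P̄ = 40.97, Q̄ = 2203.5.
ε = (ΔQ/ΔP)(P̄/Q̄) = (317/-13.94)(40.97/2203.5).

-0.42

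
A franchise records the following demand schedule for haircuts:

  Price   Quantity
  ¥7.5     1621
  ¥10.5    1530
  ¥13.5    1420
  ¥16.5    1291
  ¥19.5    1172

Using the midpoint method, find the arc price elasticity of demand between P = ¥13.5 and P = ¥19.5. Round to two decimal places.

At P = 13.5, Q = 1420; at P = 19.5, Q = 1172.
ΔQ = -248, ΔP = 6.0. Midpoints: P̄ = 16.50, Q̄ = 1296.0.
ε = (ΔQ/ΔP)(P̄/Q̄) = (-248/6.0)(16.50/1296.0).

-0.53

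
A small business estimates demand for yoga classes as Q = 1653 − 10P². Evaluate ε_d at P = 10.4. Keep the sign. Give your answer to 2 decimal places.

At P = 10.4, Q = 571.400.
dQ/dP = −20P = -208.
ε = (dQ/dP)(P/Q) = (-208)(10.4/571.400).

-3.79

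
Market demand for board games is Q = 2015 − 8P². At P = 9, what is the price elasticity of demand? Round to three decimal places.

At P = 9, Q = 1367.
dQ/dP = −16P = -144.
ε = (dQ/dP)(P/Q) = (-144)(9/1367).

-0.948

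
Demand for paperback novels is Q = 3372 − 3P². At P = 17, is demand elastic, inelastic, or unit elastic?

Q = 2505, dQ/dP = -102.
ε = (dQ/dP)(P/Q) ≈ -0.692.
|ε| = 0.69 < 1.

inelastic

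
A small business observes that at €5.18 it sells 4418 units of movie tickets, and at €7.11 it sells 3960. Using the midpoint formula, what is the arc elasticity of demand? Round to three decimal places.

-0.348

ΔQ = 3960 − 4418 = -458; ΔP = 7.11 − 5.18 = 1.93.
Midpoints: P̄ = 6.14, Q̄ = 4189.0.
ε = (ΔQ/ΔP)(P̄/Q̄) = (-458/1.93)(6.14/4189.0).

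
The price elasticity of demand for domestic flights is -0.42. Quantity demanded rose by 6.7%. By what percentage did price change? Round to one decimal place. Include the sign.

-16.0%

%ΔP ≈ %ΔQ / ε = (6.7%)/(-0.42) = -15.95%.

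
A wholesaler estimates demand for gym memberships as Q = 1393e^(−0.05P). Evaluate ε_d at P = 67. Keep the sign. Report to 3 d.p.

At P = 67, Q = 48.873.
dQ/dP = −0.05·1393e^(−0.05P) = −0.05Q = -2.444.
ε = (dQ/dP)(P/Q) = (-2.444)(67/48.873).
|ε| > 1, so demand is elastic at this price.

-3.350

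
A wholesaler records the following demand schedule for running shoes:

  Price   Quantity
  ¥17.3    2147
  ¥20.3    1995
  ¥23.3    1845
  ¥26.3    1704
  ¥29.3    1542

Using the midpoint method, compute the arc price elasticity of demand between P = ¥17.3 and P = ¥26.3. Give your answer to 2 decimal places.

-0.56

At P = 17.3, Q = 2147; at P = 26.3, Q = 1704.
ΔQ = -443, ΔP = 9.0. Midpoints: P̄ = 21.80, Q̄ = 1925.5.
ε = (ΔQ/ΔP)(P̄/Q̄) = (-443/9.0)(21.80/1925.5).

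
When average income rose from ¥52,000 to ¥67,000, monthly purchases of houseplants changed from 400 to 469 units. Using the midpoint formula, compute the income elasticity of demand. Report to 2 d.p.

0.63

ΔQ = 69, ΔI = 15000. Midpoints: Ī = 59,500, Q̄ = 434.5.
ε_I = (ΔQ/ΔI)(Ī/Q̄) = (69/15000)(59500/434.5).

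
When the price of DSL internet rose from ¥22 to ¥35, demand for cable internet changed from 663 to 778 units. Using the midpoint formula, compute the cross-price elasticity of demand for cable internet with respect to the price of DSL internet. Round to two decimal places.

0.35

ΔQ_x = 778 − 663 = 115; ΔP_y = 35 − 22 = 13.
Midpoints: P̄_y = 28.50, Q̄_x = 720.5.
ε_xy = (ΔQ_x/ΔP_y)(P̄_y/Q̄_x) = (115/13)(28.50/720.5).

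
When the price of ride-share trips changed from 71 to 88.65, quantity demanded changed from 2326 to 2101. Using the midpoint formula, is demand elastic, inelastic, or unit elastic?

inelastic

Arc ε ≈ -0.460.
|ε| = 0.46 < 1.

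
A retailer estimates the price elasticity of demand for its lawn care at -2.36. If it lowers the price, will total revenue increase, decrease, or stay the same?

increase

|ε| = 2.36 > 1, so demand is elastic. A price cut therefore raises total revenue.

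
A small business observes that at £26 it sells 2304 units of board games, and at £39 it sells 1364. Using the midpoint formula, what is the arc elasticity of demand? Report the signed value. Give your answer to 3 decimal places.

ΔQ = 1364 − 2304 = -940; ΔP = 39 − 26 = 13.
Midpoints: P̄ = 32.50, Q̄ = 1834.0.
ε = (ΔQ/ΔP)(P̄/Q̄) = (-940/13)(32.50/1834.0).

-1.281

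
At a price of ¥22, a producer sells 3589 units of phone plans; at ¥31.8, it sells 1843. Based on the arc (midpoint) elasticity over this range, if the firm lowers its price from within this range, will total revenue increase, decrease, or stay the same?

Arc ε = (-1746/9.8)(26.90/2716.0) ≈ -1.765.
|ε| = 1.76 > 1, so demand is elastic. A price cut therefore raises total revenue.

increase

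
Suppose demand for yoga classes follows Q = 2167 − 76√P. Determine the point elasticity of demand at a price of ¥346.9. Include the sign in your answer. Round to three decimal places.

At P = 346.9, Q = 751.481.
dQ/dP = −76/(2√P) = -2.040.
ε = (dQ/dP)(P/Q) = (-2.040)(346.9/751.481).

-0.942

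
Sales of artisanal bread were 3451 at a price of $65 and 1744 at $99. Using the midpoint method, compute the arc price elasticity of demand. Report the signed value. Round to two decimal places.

-1.58

ΔQ = 1744 − 3451 = -1707; ΔP = 99 − 65 = 34.
Midpoints: P̄ = 82.00, Q̄ = 2597.5.
ε = (ΔQ/ΔP)(P̄/Q̄) = (-1707/34)(82.00/2597.5).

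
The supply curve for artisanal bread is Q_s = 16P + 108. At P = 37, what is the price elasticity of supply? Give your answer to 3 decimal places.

0.846

At P = 37, Q_s = 700.
dQ_s/dP = 16.
ε_s = (dQ_s/dP)(P/Q_s) = (16)(37/700).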